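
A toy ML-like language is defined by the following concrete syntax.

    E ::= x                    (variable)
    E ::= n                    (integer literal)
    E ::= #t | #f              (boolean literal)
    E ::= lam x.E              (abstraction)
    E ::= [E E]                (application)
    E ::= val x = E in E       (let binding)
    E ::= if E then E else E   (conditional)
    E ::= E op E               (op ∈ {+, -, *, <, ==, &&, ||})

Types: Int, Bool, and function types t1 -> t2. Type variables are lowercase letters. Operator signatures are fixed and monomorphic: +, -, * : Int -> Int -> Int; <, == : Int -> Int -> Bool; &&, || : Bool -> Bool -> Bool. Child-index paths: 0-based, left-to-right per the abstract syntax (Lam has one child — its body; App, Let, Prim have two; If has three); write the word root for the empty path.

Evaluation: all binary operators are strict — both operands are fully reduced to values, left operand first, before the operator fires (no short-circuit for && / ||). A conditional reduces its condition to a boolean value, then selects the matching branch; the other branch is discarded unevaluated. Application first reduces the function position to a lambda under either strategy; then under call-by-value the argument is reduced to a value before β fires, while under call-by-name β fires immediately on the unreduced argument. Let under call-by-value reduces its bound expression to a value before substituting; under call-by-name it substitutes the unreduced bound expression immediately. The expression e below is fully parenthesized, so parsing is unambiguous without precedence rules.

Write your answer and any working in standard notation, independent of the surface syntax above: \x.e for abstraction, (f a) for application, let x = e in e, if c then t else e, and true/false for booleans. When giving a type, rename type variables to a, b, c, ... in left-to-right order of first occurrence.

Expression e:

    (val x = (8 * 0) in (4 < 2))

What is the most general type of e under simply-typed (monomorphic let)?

Working:
  unify Int ~ Int
  unify Int ~ Int
let x : Int
  unify Int ~ Int
  unify Int ~ Int

Answer: Bool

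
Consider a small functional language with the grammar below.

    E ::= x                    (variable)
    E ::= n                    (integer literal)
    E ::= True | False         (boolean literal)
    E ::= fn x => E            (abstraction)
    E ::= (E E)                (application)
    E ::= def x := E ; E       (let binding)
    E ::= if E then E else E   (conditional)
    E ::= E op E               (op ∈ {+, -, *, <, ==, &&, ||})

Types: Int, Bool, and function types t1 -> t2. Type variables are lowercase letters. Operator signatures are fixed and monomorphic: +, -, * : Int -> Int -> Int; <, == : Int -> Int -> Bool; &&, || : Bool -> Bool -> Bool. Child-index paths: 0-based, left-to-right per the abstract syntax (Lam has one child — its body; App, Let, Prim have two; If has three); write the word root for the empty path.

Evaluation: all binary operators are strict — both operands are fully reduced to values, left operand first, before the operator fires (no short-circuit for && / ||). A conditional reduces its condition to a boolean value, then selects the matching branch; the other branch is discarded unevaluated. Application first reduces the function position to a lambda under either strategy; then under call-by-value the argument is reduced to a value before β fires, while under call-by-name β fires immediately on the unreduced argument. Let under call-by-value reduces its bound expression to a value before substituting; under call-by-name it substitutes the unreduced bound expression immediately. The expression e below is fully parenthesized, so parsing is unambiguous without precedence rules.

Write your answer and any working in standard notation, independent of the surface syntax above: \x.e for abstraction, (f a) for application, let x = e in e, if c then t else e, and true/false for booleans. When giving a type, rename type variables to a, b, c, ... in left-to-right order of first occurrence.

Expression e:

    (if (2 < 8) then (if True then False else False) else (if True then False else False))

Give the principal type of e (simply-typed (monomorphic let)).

Trace:
  unify Int ~ Int
  unify Int ~ Int
  unify Bool ~ Bool
  unify Bool ~ Bool
  unify Bool ~ Bool
  unify Bool ~ Bool
  unify Bool ~ Bool
  unify Bool ~ Bool

Answer: Bool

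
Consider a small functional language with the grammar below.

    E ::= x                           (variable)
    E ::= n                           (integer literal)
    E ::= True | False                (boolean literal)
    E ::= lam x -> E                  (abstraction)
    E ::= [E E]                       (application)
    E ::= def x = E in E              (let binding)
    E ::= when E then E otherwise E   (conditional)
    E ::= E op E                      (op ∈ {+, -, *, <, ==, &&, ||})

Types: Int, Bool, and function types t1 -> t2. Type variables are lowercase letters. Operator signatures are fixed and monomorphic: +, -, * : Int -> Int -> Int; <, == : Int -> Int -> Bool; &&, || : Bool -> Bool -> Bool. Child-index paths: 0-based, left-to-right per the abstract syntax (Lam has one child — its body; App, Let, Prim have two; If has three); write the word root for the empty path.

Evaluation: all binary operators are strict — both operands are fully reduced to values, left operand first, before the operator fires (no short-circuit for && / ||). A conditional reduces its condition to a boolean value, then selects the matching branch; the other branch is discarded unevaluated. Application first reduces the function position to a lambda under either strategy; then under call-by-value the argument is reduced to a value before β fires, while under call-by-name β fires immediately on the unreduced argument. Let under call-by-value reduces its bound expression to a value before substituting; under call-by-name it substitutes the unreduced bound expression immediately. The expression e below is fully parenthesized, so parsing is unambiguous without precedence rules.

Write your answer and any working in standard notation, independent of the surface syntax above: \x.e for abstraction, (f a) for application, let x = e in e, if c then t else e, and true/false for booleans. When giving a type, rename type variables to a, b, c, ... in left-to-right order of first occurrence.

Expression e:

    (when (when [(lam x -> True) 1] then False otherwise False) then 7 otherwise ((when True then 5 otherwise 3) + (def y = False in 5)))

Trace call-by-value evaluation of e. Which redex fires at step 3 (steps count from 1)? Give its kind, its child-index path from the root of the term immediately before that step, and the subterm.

Answer: if at root : (if false then 7 else ((if true then 5 else 3) + (let y = false in 5)))

Trace:
step 0: (if (if ((\x.true) 1) then false else false) then 7 else ((if true then 5 else 3) + (let y = false in 5)))
step 1: [beta@0.0] (if (if true then false else false) then 7 else ((if true then 5 else 3) + (let y = false in 5)))
step 2: [if@0] (if false then 7 else ((if true then 5 else 3) + (let y = false in 5)))
step 3: [if@root] ((if true then 5 else 3) + (let y = false in 5))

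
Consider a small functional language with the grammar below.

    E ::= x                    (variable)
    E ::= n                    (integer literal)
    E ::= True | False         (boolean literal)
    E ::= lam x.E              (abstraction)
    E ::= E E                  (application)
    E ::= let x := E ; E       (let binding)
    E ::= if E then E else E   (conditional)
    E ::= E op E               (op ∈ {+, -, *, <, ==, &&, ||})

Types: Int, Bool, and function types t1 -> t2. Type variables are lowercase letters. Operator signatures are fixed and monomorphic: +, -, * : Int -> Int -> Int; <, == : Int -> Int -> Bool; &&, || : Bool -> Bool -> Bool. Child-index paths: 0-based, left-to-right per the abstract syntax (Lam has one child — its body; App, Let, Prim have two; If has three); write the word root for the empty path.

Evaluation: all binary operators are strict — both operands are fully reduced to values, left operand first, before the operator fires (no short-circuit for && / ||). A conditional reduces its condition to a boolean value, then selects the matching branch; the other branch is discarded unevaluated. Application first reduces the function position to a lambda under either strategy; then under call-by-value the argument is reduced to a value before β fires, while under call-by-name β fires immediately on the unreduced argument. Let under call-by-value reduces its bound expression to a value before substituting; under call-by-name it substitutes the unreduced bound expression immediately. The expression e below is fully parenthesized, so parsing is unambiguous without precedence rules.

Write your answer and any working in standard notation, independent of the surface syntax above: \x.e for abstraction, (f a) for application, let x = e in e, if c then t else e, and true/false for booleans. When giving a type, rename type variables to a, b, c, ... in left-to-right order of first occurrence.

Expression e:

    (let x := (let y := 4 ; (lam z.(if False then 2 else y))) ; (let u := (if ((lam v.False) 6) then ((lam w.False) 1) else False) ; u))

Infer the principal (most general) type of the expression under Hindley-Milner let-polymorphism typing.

Answer: Bool

Working:
let y : Int
  unify Bool ~ Bool
y : Int
  unify Int ~ Int
\z._ : a -> Int
let x : forall. a -> Int
\v._ : b -> Bool
  unify b -> Bool ~ Int -> c
  unify b ~ Int
  unify Bool ~ c
_ _ : Bool
  unify Bool ~ Bool
\w._ : d -> Bool
  unify d -> Bool ~ Int -> e
  unify d ~ Int
  unify Bool ~ e
_ _ : Bool
  unify Bool ~ Bool
let u : Bool
u : Bool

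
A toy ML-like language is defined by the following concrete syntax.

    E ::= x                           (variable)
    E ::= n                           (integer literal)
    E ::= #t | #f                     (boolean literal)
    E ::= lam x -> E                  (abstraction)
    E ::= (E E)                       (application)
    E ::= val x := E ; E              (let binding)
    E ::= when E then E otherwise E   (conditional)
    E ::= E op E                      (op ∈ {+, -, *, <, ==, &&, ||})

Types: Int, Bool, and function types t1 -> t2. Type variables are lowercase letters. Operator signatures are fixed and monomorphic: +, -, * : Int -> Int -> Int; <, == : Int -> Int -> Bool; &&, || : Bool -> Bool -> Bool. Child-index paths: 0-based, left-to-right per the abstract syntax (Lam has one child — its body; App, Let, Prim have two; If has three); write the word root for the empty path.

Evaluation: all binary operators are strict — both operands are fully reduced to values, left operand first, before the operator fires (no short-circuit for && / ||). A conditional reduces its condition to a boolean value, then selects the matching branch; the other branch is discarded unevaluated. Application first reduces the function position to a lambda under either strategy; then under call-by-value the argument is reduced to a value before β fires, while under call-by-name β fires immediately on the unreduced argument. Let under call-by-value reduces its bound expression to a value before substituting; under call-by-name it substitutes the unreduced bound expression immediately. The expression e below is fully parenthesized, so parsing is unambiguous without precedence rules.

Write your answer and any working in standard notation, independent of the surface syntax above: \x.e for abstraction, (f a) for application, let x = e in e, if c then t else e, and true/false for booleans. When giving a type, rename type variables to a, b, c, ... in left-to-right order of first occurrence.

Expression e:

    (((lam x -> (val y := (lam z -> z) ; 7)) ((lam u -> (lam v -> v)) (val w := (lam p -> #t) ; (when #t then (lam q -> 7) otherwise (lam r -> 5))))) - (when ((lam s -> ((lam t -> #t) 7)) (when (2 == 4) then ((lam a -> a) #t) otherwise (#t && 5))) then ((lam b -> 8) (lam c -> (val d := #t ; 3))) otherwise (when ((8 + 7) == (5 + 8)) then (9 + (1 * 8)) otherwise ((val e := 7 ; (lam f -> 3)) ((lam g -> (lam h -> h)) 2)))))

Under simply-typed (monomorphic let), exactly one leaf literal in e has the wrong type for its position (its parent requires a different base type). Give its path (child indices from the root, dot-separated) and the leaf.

Working:
z : b
\z._ : b -> b
let y : b -> b
\x._ : a -> Int
v : d
\v._ : d -> d
\u._ : c -> d -> d
\p._ : e -> Bool
let w : e -> Bool
  unify Bool ~ Bool
\q._ : f -> Int
\r._ : g -> Int
  unify f -> Int ~ g -> Int
  unify f ~ g
  unify Int ~ Int
  unify c -> d -> d ~ (g -> Int) -> h
  unify c ~ g -> Int
  unify d -> d ~ h
_ _ : d -> d
  unify a -> Int ~ (d -> d) -> i
  unify a ~ d -> d
  unify Int ~ i
_ _ : Int
  unify Int ~ Int
\t._ : k -> Bool
  unify k -> Bool ~ Int -> l
  unify k ~ Int
  unify Bool ~ l
_ _ : Bool
\s._ : j -> Bool
  unify Int ~ Int
  unify Int ~ Int
  unify Bool ~ Bool
a : m
\a._ : m -> m
  unify m -> m ~ Bool -> n
  unify m ~ Bool
  unify Bool ~ n
_ _ : Bool
  unify Bool ~ Bool
  unify Int ~ Bool
  FAIL: mismatch Int ~ Bool

Answer: 1.0.1.2.1 : 5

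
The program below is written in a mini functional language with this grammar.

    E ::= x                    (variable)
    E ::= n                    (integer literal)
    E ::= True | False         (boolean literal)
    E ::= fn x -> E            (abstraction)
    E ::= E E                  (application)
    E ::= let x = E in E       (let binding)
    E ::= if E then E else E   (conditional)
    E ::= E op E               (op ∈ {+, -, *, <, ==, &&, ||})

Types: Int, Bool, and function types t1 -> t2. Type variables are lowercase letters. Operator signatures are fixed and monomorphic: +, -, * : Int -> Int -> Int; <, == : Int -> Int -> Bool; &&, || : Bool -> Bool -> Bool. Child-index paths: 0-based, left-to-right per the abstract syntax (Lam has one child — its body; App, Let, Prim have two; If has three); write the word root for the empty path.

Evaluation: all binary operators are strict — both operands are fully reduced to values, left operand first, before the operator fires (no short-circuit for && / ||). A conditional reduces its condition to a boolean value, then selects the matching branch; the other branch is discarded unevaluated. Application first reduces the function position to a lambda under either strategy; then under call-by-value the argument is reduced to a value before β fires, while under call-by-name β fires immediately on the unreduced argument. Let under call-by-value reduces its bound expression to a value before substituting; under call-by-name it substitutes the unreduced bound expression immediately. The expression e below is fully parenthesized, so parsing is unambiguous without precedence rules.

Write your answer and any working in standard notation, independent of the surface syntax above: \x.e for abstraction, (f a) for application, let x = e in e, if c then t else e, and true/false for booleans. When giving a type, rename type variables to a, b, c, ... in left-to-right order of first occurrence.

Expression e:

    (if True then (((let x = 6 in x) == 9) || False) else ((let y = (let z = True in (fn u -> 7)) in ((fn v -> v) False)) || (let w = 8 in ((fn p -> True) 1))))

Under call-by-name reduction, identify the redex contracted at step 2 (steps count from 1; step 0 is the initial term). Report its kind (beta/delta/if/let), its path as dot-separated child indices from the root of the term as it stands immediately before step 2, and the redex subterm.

Working:
step 0: (if true then (((let x = 6 in x) == 9) || false) else ((let y = (let z = true in (\u.7)) in ((\v.v) false)) || (let w = 8 in ((\p.true) 1))))
step 1: [if@root] (((let x = 6 in x) == 9) || false)
step 2: [let@0.0] ((6 == 9) || false)

Answer: let at 0.0 : (let x = 6 in x)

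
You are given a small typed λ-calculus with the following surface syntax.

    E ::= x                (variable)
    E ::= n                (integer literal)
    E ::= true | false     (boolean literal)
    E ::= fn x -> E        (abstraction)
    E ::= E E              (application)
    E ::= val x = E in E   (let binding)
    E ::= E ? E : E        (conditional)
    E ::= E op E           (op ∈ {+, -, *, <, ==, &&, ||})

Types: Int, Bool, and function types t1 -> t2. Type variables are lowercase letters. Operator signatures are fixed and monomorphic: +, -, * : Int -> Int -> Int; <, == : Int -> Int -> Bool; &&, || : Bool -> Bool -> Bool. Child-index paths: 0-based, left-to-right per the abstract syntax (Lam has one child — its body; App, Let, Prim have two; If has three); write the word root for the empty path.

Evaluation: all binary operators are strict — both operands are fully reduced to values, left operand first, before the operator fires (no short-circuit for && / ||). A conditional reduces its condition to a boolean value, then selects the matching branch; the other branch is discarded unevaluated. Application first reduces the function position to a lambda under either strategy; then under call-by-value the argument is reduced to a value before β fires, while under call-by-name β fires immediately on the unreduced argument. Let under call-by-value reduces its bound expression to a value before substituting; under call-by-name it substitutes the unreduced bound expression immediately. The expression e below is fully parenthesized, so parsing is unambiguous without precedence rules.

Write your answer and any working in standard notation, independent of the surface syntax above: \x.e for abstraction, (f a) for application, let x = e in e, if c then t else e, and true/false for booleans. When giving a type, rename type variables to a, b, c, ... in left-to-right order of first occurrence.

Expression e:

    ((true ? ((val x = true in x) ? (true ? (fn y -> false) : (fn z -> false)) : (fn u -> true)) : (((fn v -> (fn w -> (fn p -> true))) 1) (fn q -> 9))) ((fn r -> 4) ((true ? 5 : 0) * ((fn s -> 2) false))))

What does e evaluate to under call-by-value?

Trace:
step 0: ((if true then (if (let x = true in x) then (if true then (\y.false) else (\z.false)) else (\u.true)) else (((\v.(\w.(\p.true))) 1) (\q.9))) ((\r.4) ((if true then 5 else 0) * ((\s.2) false))))
step 1: [if@0] ((if (let x = true in x) then (if true then (\y.false) else (\z.false)) else (\u.true)) ((\r.4) ((if true then 5 else 0) * ((\s.2) false))))
step 2: [let@0.0] ((if true then (if true then (\y.false) else (\z.false)) else (\u.true)) ((\r.4) ((if true then 5 else 0) * ((\s.2) false))))
step 3: [if@0] ((if true then (\y.false) else (\z.false)) ((\r.4) ((if true then 5 else 0) * ((\s.2) false))))
step 4: [if@0] ((\y.false) ((\r.4) ((if true then 5 else 0) * ((\s.2) false))))
step 5: [if@1.1.0] ((\y.false) ((\r.4) (5 * ((\s.2) false))))
step 6: [beta@1.1.1] ((\y.false) ((\r.4) (5 * 2)))
step 7: [delta@1.1] ((\y.false) ((\r.4) 10))
step 8: [beta@1] ((\y.false) 4)
step 9: [beta@root] false

Answer: false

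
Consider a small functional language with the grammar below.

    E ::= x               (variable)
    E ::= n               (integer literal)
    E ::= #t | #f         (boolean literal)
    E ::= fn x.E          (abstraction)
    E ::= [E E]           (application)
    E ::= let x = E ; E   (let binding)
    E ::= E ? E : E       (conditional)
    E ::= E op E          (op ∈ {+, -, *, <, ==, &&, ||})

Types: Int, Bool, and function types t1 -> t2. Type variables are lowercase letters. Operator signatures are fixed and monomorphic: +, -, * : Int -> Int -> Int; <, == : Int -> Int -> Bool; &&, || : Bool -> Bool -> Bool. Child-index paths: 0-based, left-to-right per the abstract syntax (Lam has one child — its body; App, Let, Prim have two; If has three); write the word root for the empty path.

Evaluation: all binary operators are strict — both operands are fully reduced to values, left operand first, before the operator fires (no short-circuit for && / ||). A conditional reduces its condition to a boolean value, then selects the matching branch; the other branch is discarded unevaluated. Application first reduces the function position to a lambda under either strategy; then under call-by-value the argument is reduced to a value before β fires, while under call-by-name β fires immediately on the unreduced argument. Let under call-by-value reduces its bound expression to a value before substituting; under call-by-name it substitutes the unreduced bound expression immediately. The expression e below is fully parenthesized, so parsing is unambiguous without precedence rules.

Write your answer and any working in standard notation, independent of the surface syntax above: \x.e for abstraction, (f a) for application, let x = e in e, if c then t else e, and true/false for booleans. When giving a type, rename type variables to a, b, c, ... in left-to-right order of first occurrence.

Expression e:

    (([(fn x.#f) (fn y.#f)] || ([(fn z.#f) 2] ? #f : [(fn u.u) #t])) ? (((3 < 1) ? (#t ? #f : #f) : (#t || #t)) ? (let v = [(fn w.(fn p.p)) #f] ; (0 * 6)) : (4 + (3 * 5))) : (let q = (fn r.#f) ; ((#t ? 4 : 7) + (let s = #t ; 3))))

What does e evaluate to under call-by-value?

Derivation:
step 0: (if (((\x.false) (\y.false)) || (if ((\z.false) 2) then false else ((\u.u) true))) then (if (if (3 < 1) then (if true then false else false) else (true || true)) then (let v = ((\w.(\p.p)) false) in (0 * 6)) else (4 + (3 * 5))) else (let q = (\r.false) in ((if true then 4 else 7) + (let s = true in 3))))
step 1: [beta@0.0] (if (false || (if ((\z.false) 2) then false else ((\u.u) true))) then (if (if (3 < 1) then (if true then false else false) else (true || true)) then (let v = ((\w.(\p.p)) false) in (0 * 6)) else (4 + (3 * 5))) else (let q = (\r.false) in ((if true then 4 else 7) + (let s = true in 3))))
step 2: [beta@0.1.0] (if (false || (if false then false else ((\u.u) true))) then (if (if (3 < 1) then (if true then false else false) else (true || true)) then (let v = ((\w.(\p.p)) false) in (0 * 6)) else (4 + (3 * 5))) else (let q = (\r.false) in ((if true then 4 else 7) + (let s = true in 3))))
step 3: [if@0.1] (if (false || ((\u.u) true)) then (if (if (3 < 1) then (if true then false else false) else (true || true)) then (let v = ((\w.(\p.p)) false) in (0 * 6)) else (4 + (3 * 5))) else (let q = (\r.false) in ((if true then 4 else 7) + (let s = true in 3))))
step 4: [beta@0.1] (if (false || true) then (if (if (3 < 1) then (if true then false else false) else (true || true)) then (let v = ((\w.(\p.p)) false) in (0 * 6)) else (4 + (3 * 5))) else (let q = (\r.false) in ((if true then 4 else 7) + (let s = true in 3))))
step 5: [delta@0] (if true then (if (if (3 < 1) then (if true then false else false) else (true || true)) then (let v = ((\w.(\p.p)) false) in (0 * 6)) else (4 + (3 * 5))) else (let q = (\r.false) in ((if true then 4 else 7) + (let s = true in 3))))
step 6: [if@root] (if (if (3 < 1) then (if true then false else false) else (true || true)) then (let v = ((\w.(\p.p)) false) in (0 * 6)) else (4 + (3 * 5)))
step 7: [delta@0.0] (if (if false then (if true then false else false) else (true || true)) then (let v = ((\w.(\p.p)) false) in (0 * 6)) else (4 + (3 * 5)))
step 8: [if@0] (if (true || true) then (let v = ((\w.(\p.p)) false) in (0 * 6)) else (4 + (3 * 5)))
step 9: [delta@0] (if true then (let v = ((\w.(\p.p)) false) in (0 * 6)) else (4 + (3 * 5)))
step 10: [if@root] (let v = ((\w.(\p.p)) false) in (0 * 6))
step 11: [beta@0] (let v = (\p.p) in (0 * 6))
step 12: [let@root] (0 * 6)
step 13: [delta@root] 0

Answer: 0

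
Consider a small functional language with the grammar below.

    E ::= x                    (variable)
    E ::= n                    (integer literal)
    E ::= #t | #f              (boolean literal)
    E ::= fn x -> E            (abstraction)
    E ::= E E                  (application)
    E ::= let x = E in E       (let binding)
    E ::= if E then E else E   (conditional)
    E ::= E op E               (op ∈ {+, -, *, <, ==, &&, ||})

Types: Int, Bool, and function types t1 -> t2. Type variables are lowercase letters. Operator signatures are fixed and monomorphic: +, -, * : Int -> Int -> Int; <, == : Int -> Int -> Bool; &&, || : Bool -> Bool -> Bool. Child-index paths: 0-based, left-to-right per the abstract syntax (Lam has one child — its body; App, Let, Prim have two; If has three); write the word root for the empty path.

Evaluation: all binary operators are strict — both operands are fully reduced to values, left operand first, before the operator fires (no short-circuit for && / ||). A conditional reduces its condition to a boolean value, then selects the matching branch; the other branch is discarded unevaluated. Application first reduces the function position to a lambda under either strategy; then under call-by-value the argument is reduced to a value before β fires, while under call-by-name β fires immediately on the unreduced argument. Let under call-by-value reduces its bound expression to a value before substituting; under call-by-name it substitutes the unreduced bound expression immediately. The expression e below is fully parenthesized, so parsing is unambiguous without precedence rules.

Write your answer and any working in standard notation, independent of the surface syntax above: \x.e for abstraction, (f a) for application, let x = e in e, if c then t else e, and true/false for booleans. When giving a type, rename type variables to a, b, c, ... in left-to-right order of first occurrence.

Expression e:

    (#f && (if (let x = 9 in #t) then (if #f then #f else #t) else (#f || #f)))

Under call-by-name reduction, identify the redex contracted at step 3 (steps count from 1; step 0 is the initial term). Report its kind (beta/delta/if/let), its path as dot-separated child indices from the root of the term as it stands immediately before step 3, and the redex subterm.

Answer: if at 1 : (if false then false else true)

Working:
step 0: (false && (if (let x = 9 in true) then (if false then false else true) else (false || false)))
step 1: [let@1.0] (false && (if true then (if false then false else true) else (false || false)))
step 2: [if@1] (false && (if false then false else true))
step 3: [if@1] (false && true)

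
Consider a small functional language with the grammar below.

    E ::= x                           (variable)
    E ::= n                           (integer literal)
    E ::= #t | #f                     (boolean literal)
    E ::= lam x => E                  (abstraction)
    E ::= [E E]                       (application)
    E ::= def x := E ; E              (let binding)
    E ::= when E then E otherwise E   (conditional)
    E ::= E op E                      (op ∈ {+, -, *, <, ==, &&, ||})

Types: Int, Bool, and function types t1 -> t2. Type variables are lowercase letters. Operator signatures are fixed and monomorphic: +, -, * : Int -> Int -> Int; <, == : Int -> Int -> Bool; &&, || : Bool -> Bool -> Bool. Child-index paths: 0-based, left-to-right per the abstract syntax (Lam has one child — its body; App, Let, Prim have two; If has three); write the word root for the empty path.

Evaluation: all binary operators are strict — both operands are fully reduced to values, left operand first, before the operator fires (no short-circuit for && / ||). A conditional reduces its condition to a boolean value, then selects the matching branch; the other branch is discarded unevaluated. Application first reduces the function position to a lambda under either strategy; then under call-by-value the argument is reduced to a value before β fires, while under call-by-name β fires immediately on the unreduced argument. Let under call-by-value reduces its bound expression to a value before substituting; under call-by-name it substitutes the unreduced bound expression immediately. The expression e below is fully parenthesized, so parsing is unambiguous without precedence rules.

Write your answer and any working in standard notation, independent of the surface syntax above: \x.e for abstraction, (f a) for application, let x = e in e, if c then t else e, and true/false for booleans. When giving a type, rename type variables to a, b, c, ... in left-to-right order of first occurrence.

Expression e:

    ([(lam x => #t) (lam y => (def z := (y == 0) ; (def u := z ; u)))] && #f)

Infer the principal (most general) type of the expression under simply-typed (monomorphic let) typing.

Working:
\x._ : a -> Bool
y : b
  unify b ~ Int
  unify Int ~ Int
let z : Bool
z : Bool
let u : Bool
u : Bool
\y._ : Int -> Bool
  unify a -> Bool ~ (Int -> Bool) -> c
  unify a ~ Int -> Bool
  unify Bool ~ c
_ _ : Bool
  unify Bool ~ Bool
  unify Bool ~ Bool

Answer: Bool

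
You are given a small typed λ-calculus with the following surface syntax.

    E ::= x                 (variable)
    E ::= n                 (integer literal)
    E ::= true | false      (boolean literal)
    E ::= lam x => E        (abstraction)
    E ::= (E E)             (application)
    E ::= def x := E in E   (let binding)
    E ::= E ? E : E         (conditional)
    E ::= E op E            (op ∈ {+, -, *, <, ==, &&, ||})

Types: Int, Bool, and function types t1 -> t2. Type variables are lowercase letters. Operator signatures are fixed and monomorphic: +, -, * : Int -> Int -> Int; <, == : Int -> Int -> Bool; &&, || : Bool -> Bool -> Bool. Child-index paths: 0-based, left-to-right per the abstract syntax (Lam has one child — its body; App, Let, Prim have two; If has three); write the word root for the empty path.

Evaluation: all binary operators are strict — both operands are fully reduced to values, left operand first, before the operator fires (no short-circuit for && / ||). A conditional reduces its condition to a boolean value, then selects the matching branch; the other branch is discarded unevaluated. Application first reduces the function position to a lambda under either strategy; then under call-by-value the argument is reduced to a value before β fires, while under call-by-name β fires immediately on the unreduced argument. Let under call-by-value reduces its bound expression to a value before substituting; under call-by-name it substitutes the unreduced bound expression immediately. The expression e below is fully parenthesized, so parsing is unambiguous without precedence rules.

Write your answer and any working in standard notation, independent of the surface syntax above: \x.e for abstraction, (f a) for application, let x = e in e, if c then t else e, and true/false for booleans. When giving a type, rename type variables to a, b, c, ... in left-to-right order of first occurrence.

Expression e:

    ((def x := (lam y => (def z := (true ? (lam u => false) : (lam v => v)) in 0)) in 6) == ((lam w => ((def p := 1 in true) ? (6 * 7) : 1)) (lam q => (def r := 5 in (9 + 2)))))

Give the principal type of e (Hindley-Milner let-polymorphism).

Answer: Bool

Working:
  unify Bool ~ Bool
\u._ : b -> Bool
v : c
\v._ : c -> c
  unify b -> Bool ~ c -> c
  unify b ~ c
  unify Bool ~ c
let z : Bool -> Bool
\y._ : a -> Int
let x : forall. a -> Int
  unify Int ~ Int
let p : Int
  unify Bool ~ Bool
  unify Int ~ Int
  unify Int ~ Int
  unify Int ~ Int
\w._ : d -> Int
let r : Int
  unify Int ~ Int
  unify Int ~ Int
\q._ : e -> Int
  unify d -> Int ~ (e -> Int) -> f
  unify d ~ e -> Int
  unify Int ~ f
_ _ : Int
  unify Int ~ Int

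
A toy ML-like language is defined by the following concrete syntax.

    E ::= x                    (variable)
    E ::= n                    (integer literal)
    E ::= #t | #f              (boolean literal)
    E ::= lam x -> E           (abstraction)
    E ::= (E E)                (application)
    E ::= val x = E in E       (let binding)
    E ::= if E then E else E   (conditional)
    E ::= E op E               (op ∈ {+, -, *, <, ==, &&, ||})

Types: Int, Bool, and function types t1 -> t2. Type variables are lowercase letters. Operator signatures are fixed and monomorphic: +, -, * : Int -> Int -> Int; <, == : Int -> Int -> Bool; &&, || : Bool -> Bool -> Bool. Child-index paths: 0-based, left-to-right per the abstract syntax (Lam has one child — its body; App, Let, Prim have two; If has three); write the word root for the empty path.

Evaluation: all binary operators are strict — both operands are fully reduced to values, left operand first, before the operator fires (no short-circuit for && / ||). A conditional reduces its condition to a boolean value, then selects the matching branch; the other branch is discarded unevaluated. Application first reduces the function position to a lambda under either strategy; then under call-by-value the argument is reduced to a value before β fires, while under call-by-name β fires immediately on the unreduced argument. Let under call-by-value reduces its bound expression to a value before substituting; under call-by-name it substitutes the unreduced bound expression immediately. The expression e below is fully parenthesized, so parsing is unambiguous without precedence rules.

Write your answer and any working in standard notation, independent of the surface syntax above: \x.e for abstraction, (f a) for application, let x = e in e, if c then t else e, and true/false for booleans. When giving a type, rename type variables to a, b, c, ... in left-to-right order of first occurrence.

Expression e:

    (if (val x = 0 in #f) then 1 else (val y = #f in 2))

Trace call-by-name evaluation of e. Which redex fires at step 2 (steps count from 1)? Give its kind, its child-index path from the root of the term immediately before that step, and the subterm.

Answer: if at root : (if false then 1 else (let y = false in 2))

Trace:
step 0: (if (let x = 0 in false) then 1 else (let y = false in 2))
step 1: [let@0] (if false then 1 else (let y = false in 2))
step 2: [if@root] (let y = false in 2)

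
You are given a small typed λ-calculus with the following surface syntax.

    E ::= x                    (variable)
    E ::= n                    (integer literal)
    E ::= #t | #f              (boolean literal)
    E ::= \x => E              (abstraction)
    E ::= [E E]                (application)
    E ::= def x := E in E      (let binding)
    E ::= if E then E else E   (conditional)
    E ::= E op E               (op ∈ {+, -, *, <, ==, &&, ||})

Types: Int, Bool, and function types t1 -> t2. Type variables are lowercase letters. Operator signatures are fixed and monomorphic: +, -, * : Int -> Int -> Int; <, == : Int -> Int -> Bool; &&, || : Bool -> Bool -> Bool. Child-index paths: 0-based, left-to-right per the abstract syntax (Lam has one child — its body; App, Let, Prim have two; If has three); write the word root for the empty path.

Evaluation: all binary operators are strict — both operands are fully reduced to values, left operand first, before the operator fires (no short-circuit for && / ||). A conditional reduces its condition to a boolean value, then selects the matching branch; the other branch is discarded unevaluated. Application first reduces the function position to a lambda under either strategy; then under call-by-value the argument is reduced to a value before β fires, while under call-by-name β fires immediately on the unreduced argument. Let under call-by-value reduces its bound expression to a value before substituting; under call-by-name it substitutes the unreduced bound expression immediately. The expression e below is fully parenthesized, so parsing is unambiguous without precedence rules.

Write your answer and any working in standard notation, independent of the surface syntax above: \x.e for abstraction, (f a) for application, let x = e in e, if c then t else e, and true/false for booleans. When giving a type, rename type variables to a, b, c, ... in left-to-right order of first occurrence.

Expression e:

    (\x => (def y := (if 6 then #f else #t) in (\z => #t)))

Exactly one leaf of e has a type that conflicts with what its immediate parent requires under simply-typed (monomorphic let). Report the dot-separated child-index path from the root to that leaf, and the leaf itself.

Trace:
  unify Int ~ Bool
  FAIL: mismatch Int ~ Bool

Answer: 0.0.0 : 6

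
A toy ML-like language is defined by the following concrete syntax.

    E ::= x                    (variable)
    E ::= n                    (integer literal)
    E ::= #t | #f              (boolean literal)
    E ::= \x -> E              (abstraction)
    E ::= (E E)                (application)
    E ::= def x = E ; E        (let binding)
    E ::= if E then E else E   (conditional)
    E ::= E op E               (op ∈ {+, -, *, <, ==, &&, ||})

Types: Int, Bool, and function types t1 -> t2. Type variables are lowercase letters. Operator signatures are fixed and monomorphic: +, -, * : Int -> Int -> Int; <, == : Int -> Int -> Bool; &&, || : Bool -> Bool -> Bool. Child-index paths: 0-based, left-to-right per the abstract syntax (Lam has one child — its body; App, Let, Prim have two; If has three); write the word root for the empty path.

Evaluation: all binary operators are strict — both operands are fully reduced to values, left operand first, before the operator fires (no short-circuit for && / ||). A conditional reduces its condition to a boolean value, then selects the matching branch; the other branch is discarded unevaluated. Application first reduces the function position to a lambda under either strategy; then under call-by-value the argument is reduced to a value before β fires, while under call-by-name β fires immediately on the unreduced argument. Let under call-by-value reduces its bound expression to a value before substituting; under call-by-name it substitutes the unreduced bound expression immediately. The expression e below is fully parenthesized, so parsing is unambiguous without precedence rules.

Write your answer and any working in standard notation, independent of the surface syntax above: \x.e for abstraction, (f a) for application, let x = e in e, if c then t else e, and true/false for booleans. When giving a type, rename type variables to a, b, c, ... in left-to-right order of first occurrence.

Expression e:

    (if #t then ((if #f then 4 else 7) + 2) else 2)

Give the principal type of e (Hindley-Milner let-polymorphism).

Answer: Int

Working:
  unify Bool ~ Bool
  unify Bool ~ Bool
  unify Int ~ Int
  unify Int ~ Int
  unify Int ~ Int
  unify Int ~ Int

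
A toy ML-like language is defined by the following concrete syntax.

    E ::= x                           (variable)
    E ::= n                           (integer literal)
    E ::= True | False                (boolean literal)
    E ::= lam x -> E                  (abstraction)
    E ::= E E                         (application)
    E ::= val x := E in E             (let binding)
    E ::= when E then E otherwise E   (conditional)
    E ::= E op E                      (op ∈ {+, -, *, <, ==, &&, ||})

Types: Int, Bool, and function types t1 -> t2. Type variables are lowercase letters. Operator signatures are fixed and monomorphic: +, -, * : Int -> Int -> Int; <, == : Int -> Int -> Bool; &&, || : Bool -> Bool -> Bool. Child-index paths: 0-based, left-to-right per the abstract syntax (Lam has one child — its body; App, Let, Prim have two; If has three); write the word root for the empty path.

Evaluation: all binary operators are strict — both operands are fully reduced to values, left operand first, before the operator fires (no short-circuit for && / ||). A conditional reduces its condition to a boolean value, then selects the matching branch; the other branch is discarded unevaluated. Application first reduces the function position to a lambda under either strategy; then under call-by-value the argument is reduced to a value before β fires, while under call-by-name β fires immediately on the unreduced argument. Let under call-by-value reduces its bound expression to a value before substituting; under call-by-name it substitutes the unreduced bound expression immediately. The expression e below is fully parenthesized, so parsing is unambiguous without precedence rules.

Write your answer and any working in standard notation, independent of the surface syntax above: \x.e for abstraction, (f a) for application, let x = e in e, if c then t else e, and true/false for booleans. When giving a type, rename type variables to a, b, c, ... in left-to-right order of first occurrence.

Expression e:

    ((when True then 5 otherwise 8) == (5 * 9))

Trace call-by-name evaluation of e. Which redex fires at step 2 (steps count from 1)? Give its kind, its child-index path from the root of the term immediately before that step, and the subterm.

Answer: delta at 1 : (5 * 9)

Trace:
step 0: ((if true then 5 else 8) == (5 * 9))
step 1: [if@0] (5 == (5 * 9))
step 2: [delta@1] (5 == 45)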